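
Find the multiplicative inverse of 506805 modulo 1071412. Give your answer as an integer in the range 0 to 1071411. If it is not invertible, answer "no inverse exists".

341561

gcd(1071412, 506805) by repeated division:
1071412 = 2×506805 + 57802
506805 = 8×57802 + 44389
57802 = 1×44389 + 13413
44389 = 3×13413 + 4150
13413 = 3×4150 + 963
4150 = 4×963 + 298
963 = 3×298 + 69
298 = 4×69 + 22
69 = 3×22 + 3
22 = 7×3 + 1
3 = 3×1 + 0
Since gcd(506805, 1071412) = 1, back-substitute to write 1 as a combination:
1 = 22 − 7·3
1 = −7·69 + 22·22
1 = 22·298 − 95·69
1 = −95·963 + 307·298
1 = 307·4150 − 1323·963
1 = −1323·13413 + 4276·4150
1 = 4276·44389 − 14151·13413
1 = −14151·57802 + 18427·44389
1 = 18427·506805 − 161567·57802
1 = −161567·1071412 + 341561·506805
So 506805·341561 ≡ 1 (mod 1071412).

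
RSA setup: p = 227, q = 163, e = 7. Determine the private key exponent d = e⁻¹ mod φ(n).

15691

φ(n) = (p−1)(q−1) = 226·162 = 36612.
Need d with 7·d ≡ 1 (mod 36612). Apply the extended Euclidean algorithm:
36612 = 5230*7 + 2
7 = 3*2 + 1
2 = 2*1 + 0
Back-substitute:
1 = 7 − 3·2
1 = −3·36612 + 15691·7
So 7·15691 ≡ 1 (mod 36612), hence d = 15691.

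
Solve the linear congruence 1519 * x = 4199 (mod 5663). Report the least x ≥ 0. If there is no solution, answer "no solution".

gcd(1519, 5663):
5663 = 3·1519 + 1106
1519 = 1·1106 + 413
1106 = 2·413 + 280
413 = 1·280 + 133
280 = 2·133 + 14
133 = 9·14 + 7
14 = 2·7 + 0
gcd = 7, but 7 ∤ 4199, so the congruence has no solution.

no solution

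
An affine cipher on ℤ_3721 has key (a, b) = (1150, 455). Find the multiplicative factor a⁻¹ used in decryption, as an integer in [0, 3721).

gcd(3721, 1150) by repeated division:
3721 = 3·1150 + 271
1150 = 4·271 + 66
271 = 4·66 + 7
66 = 9·7 + 3
7 = 2·3 + 1
3 = 3·1 + 0
The gcd is 1. Working backward:
1 = 7 − 2·3
1 = −2·66 + 19·7
1 = 19·271 − 78·66
1 = −78·1150 + 331·271
1 = 331·3721 − 1071·1150
So 1150·(-1071) ≡ 1 (mod 3721), and -1071 ≡ 2650 (mod 3721).

2650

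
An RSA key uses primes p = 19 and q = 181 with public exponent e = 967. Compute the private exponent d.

φ(n) = (p−1)(q−1) = 18·180 = 3240.
Need d with 967·d ≡ 1 (mod 3240). Apply the extended Euclidean algorithm:
3240 = 3·967 + 339
967 = 2·339 + 289
339 = 1·289 + 50
289 = 5·50 + 39
50 = 1·39 + 11
39 = 3·11 + 6
11 = 1·6 + 5
6 = 1·5 + 1
5 = 5·1 + 0
Back-substitute:
1 = 6 − 5
1 = −11 + 2·6
1 = 2·39 − 7·11
1 = −7·50 + 9·39
1 = 9·289 − 52·50
1 = −52·339 + 61·289
1 = 61·967 − 174·339
1 = −174·3240 + 583·967
So 967·583 ≡ 1 (mod 3240), hence d = 583.

583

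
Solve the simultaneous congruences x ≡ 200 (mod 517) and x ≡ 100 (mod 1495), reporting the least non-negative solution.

Write x = 200 + 517·k. Then 517·k ≡ 100 − 200 ≡ 1395 (mod 1495).
Need 517⁻¹ mod 1495. Extended Euclid on (1495, 517):
1495 = 2·517 + 461
517 = 1·461 + 56
461 = 8·56 + 13
56 = 4·13 + 4
13 = 3·4 + 1
4 = 4·1 + 0
Back-substitute:
1 = 13 − 3·4
1 = −3·56 + 13·13
1 = 13·461 − 107·56
1 = −107·517 + 120·461
1 = 120·1495 − 347·517
517⁻¹ ≡ 1148 (mod 1495), so k ≡ 1148·1395 ≡ 315 (mod 1495).
x = 200 + 517·315 = 163055.

163055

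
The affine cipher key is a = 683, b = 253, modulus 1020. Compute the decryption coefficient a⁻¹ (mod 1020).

Run Euclid on (1020, 683):
1020 = 1*683 + 337
683 = 2*337 + 9
337 = 37*9 + 4
9 = 2*4 + 1
4 = 4*1 + 0
The gcd is 1. Working backward:
1 = 9 − 2·4
1 = −2·337 + 75·9
1 = 75·683 − 152·337
1 = −152·1020 + 227·683
So 683·227 ≡ 1 (mod 1020).

227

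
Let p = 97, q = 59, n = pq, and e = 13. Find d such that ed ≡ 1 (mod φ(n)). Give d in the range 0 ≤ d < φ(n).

1285

φ(n) = (p−1)(q−1) = 96·58 = 5568.
Need d with 13·d ≡ 1 (mod 5568). Apply the extended Euclidean algorithm:
5568 = 428×13 + 4
13 = 3×4 + 1
4 = 4×1 + 0
Back-substitute:
1 = 13 − 3·4
1 = −3·5568 + 1285·13
So 13·1285 ≡ 1 (mod 5568), hence d = 1285.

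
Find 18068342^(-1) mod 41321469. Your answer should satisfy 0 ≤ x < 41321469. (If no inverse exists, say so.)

gcd(41321469, 18068342) by repeated division:
41321469 = 2*18068342 + 5184785
18068342 = 3*5184785 + 2513987
5184785 = 2*2513987 + 156811
2513987 = 16*156811 + 5011
156811 = 31*5011 + 1470
5011 = 3*1470 + 601
1470 = 2*601 + 268
601 = 2*268 + 65
268 = 4*65 + 8
65 = 8*8 + 1
8 = 8*1 + 0
gcd = 1, so the inverse exists. Back-substitute:
1 = 65 − 8·8
1 = −8·268 + 33·65
1 = 33·601 − 74·268
1 = −74·1470 + 181·601
1 = 181·5011 − 617·1470
1 = −617·156811 + 19308·5011
1 = 19308·2513987 − 309545·156811
1 = −309545·5184785 + 638398·2513987
1 = 638398·18068342 − 2224739·5184785
1 = −2224739·41321469 + 5087876·18068342
So 18068342·5087876 ≡ 1 (mod 41321469).

5087876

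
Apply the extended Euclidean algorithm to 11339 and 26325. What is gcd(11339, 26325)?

Repeated division:
26325 = 2*11339 + 3647
11339 = 3*3647 + 398
3647 = 9*398 + 65
398 = 6*65 + 8
65 = 8*8 + 1
8 = 8*1 + 0
gcd(11339, 26325) = 1.
Working backward:
1 = 65 − 8·8
1 = −8·398 + 49·65
1 = 49·3647 − 449·398
1 = −449·11339 + 1396·3647
1 = 1396·26325 − 3241·11339
So 1 = (1396)·26325 + (-3241)·11339.

1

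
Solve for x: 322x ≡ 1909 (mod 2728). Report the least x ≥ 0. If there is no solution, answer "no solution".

no solution

gcd(322, 2728):
2728 = 8*322 + 152
322 = 2*152 + 18
152 = 8*18 + 8
18 = 2*8 + 2
8 = 4*2 + 0
gcd = 2, but 2 ∤ 1909, so the congruence has no solution.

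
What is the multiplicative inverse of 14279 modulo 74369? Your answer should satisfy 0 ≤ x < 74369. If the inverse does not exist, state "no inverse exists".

Run Euclid on (74369, 14279):
74369 = 5×14279 + 2974
14279 = 4×2974 + 2383
2974 = 1×2383 + 591
2383 = 4×591 + 19
591 = 31×19 + 2
19 = 9×2 + 1
2 = 2×1 + 0
gcd = 1, so the inverse exists. Back-substitute:
1 = 19 − 9·2
1 = −9·591 + 280·19
1 = 280·2383 − 1129·591
1 = −1129·2974 + 1409·2383
1 = 1409·14279 − 6765·2974
1 = −6765·74369 + 35234·14279
So 14279·35234 ≡ 1 (mod 74369).

35234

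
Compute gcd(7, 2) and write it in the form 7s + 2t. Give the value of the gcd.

Apply Euclid's algorithm to 7 and 2:
7 = 3*2 + 1
2 = 2*1 + 0
gcd(7, 2) = 1.
Back-substituting:
1 = 7 − 3·2
So 1 = (1)·7 + (-3)·2.

1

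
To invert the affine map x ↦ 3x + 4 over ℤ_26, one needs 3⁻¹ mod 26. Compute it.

9

gcd(26, 3) by repeated division:
26 = 8×3 + 2
3 = 1×2 + 1
2 = 2×1 + 0
Since gcd(3, 26) = 1, back-substitute to write 1 as a combination:
1 = 3 − 2
1 = −26 + 9·3
So 3·9 ≡ 1 (mod 26).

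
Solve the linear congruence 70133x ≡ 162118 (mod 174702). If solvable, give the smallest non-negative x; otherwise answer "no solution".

First find gcd(70133, 174702):
174702 = 2×70133 + 34436
70133 = 2×34436 + 1261
34436 = 27×1261 + 389
1261 = 3×389 + 94
389 = 4×94 + 13
94 = 7×13 + 3
13 = 4×3 + 1
3 = 3×1 + 0
gcd = 1, so a unique solution mod 174702 exists.
Back-substitute for the Bézout coefficients:
1 = 13 − 4·3
1 = −4·94 + 29·13
1 = 29·389 − 120·94
1 = −120·1261 + 389·389
1 = 389·34436 − 10623·1261
1 = −10623·70133 + 21635·34436
1 = 21635·174702 − 53893·70133
So 70133·(-53893) ≡ 1 (mod 174702), giving 70133⁻¹ ≡ 120809.
x ≡ 70133⁻¹·162118 ≡ 120809·162118 ≡ 171050 (mod 174702).

171050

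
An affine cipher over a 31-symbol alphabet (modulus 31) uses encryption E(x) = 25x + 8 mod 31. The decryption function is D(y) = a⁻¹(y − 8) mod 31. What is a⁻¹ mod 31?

5

gcd(31, 25) by repeated division:
31 = 1·25 + 6
25 = 4·6 + 1
6 = 6·1 + 0
Since gcd(25, 31) = 1, back-substitute to write 1 as a combination:
1 = 25 − 4·6
1 = −4·31 + 5·25
So 25·5 ≡ 1 (mod 31).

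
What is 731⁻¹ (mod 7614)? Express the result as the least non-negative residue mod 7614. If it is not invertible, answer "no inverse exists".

Run Euclid on (7614, 731):
7614 = 10*731 + 304
731 = 2*304 + 123
304 = 2*123 + 58
123 = 2*58 + 7
58 = 8*7 + 2
7 = 3*2 + 1
2 = 2*1 + 0
The gcd is 1. Working backward:
1 = 7 − 3·2
1 = −3·58 + 25·7
1 = 25·123 − 53·58
1 = −53·304 + 131·123
1 = 131·731 − 315·304
1 = −315·7614 + 3281·731
So 731·3281 ≡ 1 (mod 7614).

3281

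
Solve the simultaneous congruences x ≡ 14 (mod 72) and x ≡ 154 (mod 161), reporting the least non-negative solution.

Write x = 14 + 72·k. Then 72·k ≡ 154 − 14 ≡ 140 (mod 161).
Need 72⁻¹ mod 161. Extended Euclid on (161, 72):
161 = 2*72 + 17
72 = 4*17 + 4
17 = 4*4 + 1
4 = 4*1 + 0
Back-substitute:
1 = 17 − 4·4
1 = −4·72 + 17·17
1 = 17·161 − 38·72
72⁻¹ ≡ 123 (mod 161), so k ≡ 123·140 ≡ 154 (mod 161).
x = 14 + 72·154 = 11102.

11102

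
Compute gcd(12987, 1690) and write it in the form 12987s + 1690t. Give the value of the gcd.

Apply Euclid's algorithm to 12987 and 1690:
12987 = 7·1690 + 1157
1690 = 1·1157 + 533
1157 = 2·533 + 91
533 = 5·91 + 78
91 = 1·78 + 13
78 = 6·13 + 0
gcd(12987, 1690) = 13.
Back-substituting:
13 = 91 − 78
13 = −533 + 6·91
13 = 6·1157 − 13·533
13 = −13·1690 + 19·1157
13 = 19·12987 − 146·1690
So 13 = (19)·12987 + (-146)·1690.

13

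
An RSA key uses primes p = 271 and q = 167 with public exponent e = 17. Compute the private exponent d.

5273

φ(n) = (p−1)(q−1) = 270·166 = 44820.
Need d with 17·d ≡ 1 (mod 44820). Apply the extended Euclidean algorithm:
44820 = 2636*17 + 8
17 = 2*8 + 1
8 = 8*1 + 0
Back-substitute:
1 = 17 − 2·8
1 = −2·44820 + 5273·17
So 17·5273 ≡ 1 (mod 44820), hence d = 5273.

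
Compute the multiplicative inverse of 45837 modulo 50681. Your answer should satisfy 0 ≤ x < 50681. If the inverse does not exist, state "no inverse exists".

2940

gcd(50681, 45837) by repeated division:
50681 = 1*45837 + 4844
45837 = 9*4844 + 2241
4844 = 2*2241 + 362
2241 = 6*362 + 69
362 = 5*69 + 17
69 = 4*17 + 1
17 = 17*1 + 0
The gcd is 1. Working backward:
1 = 69 − 4·17
1 = −4·362 + 21·69
1 = 21·2241 − 130·362
1 = −130·4844 + 281·2241
1 = 281·45837 − 2659·4844
1 = −2659·50681 + 2940·45837
So 45837·2940 ≡ 1 (mod 50681).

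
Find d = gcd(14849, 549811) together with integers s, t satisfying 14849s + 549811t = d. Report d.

1

Apply Euclid's algorithm to 549811 and 14849:
549811 = 37*14849 + 398
14849 = 37*398 + 123
398 = 3*123 + 29
123 = 4*29 + 7
29 = 4*7 + 1
7 = 7*1 + 0
gcd(14849, 549811) = 1.
Back-substituting:
1 = 29 − 4·7
1 = −4·123 + 17·29
1 = 17·398 − 55·123
1 = −55·14849 + 2052·398
1 = 2052·549811 − 75979·14849
So 1 = (2052)·549811 + (-75979)·14849.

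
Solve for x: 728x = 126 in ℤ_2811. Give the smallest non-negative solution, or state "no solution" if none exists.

2649

First find gcd(728, 2811):
2811 = 3×728 + 627
728 = 1×627 + 101
627 = 6×101 + 21
101 = 4×21 + 17
21 = 1×17 + 4
17 = 4×4 + 1
4 = 4×1 + 0
gcd = 1, so a unique solution mod 2811 exists.
Back-substitute for the Bézout coefficients:
1 = 17 − 4·4
1 = −4·21 + 5·17
1 = 5·101 − 24·21
1 = −24·627 + 149·101
1 = 149·728 − 173·627
1 = −173·2811 + 668·728
So 728·(668) ≡ 1 (mod 2811), giving 728⁻¹ ≡ 668.
x ≡ 728⁻¹·126 ≡ 668·126 ≡ 2649 (mod 2811).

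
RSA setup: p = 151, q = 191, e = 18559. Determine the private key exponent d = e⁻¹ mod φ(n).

22339

φ(n) = (p−1)(q−1) = 150·190 = 28500.
Need d with 18559·d ≡ 1 (mod 28500). Apply the extended Euclidean algorithm:
28500 = 1*18559 + 9941
18559 = 1*9941 + 8618
9941 = 1*8618 + 1323
8618 = 6*1323 + 680
1323 = 1*680 + 643
680 = 1*643 + 37
643 = 17*37 + 14
37 = 2*14 + 9
14 = 1*9 + 5
9 = 1*5 + 4
5 = 1*4 + 1
4 = 4*1 + 0
Back-substitute:
1 = 5 − 4
1 = −9 + 2·5
1 = 2·14 − 3·9
1 = −3·37 + 8·14
1 = 8·643 − 139·37
1 = −139·680 + 147·643
1 = 147·1323 − 286·680
1 = −286·8618 + 1863·1323
1 = 1863·9941 − 2149·8618
1 = −2149·18559 + 4012·9941
1 = 4012·28500 − 6161·18559
So 18559·(-6161) ≡ 1 (mod 28500), hence d ≡ -6161 ≡ 22339 (mod 28500).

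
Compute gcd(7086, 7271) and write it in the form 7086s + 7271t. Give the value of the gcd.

Apply Euclid's algorithm to 7271 and 7086:
7271 = 1*7086 + 185
7086 = 38*185 + 56
185 = 3*56 + 17
56 = 3*17 + 5
17 = 3*5 + 2
5 = 2*2 + 1
2 = 2*1 + 0
gcd(7086, 7271) = 1.
Working backward:
1 = 5 − 2·2
1 = −2·17 + 7·5
1 = 7·56 − 23·17
1 = −23·185 + 76·56
1 = 76·7086 − 2911·185
1 = −2911·7271 + 2987·7086
So 1 = (-2911)·7271 + (2987)·7086.

1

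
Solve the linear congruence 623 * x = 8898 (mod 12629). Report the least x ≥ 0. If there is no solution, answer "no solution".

First find gcd(623, 12629):
12629 = 20*623 + 169
623 = 3*169 + 116
169 = 1*116 + 53
116 = 2*53 + 10
53 = 5*10 + 3
10 = 3*3 + 1
3 = 3*1 + 0
gcd = 1, so a unique solution mod 12629 exists.
Back-substitute for the Bézout coefficients:
1 = 10 − 3·3
1 = −3·53 + 16·10
1 = 16·116 − 35·53
1 = −35·169 + 51·116
1 = 51·623 − 188·169
1 = −188·12629 + 3811·623
So 623·(3811) ≡ 1 (mod 12629), giving 623⁻¹ ≡ 3811.
x ≡ 623⁻¹·8898 ≡ 3811·8898 ≡ 1413 (mod 12629).

1413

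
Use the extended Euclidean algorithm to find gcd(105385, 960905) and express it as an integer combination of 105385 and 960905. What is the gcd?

5

Repeated division:
960905 = 9×105385 + 12440
105385 = 8×12440 + 5865
12440 = 2×5865 + 710
5865 = 8×710 + 185
710 = 3×185 + 155
185 = 1×155 + 30
155 = 5×30 + 5
30 = 6×5 + 0
gcd(105385, 960905) = 5.
Back-substituting:
5 = 155 − 5·30
5 = −5·185 + 6·155
5 = 6·710 − 23·185
5 = −23·5865 + 190·710
5 = 190·12440 − 403·5865
5 = −403·105385 + 3414·12440
5 = 3414·960905 − 31129·105385
So 5 = (3414)·960905 + (-31129)·105385.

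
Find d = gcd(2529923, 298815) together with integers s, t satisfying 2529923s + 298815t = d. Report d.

Euclidean algorithm:
2529923 = 8*298815 + 139403
298815 = 2*139403 + 20009
139403 = 6*20009 + 19349
20009 = 1*19349 + 660
19349 = 29*660 + 209
660 = 3*209 + 33
209 = 6*33 + 11
33 = 3*11 + 0
gcd(2529923, 298815) = 11.
Back-substituting:
11 = 209 − 6·33
11 = −6·660 + 19·209
11 = 19·19349 − 557·660
11 = −557·20009 + 576·19349
11 = 576·139403 − 4013·20009
11 = −4013·298815 + 8602·139403
11 = 8602·2529923 − 72829·298815
So 11 = (8602)·2529923 + (-72829)·298815.

11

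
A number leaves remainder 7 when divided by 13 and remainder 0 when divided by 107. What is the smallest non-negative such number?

Write x = 7 + 13·k. Then 13·k ≡ 0 − 7 ≡ 100 (mod 107).
Need 13⁻¹ mod 107. Extended Euclid on (107, 13):
107 = 8·13 + 3
13 = 4·3 + 1
3 = 3·1 + 0
Back-substitute:
1 = 13 − 4·3
1 = −4·107 + 33·13
13⁻¹ ≡ 33 (mod 107), so k ≡ 33·100 ≡ 90 (mod 107).
x = 7 + 13·90 = 1177.

1177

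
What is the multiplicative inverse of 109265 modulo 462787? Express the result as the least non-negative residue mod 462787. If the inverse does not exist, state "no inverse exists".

Compute gcd(109265, 462787):
462787 = 4×109265 + 25727
109265 = 4×25727 + 6357
25727 = 4×6357 + 299
6357 = 21×299 + 78
299 = 3×78 + 65
78 = 1×65 + 13
65 = 5×13 + 0
The gcd is 13, not 1, hence no inverse exists.

no inverse exists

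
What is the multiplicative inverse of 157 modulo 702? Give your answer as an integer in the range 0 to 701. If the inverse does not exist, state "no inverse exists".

Run Euclid on (702, 157):
702 = 4×157 + 74
157 = 2×74 + 9
74 = 8×9 + 2
9 = 4×2 + 1
2 = 2×1 + 0
Since gcd(157, 702) = 1, back-substitute to write 1 as a combination:
1 = 9 − 4·2
1 = −4·74 + 33·9
1 = 33·157 − 70·74
1 = −70·702 + 313·157
So 157·313 ≡ 1 (mod 702).

313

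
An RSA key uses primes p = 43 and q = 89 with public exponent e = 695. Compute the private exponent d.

1271

φ(n) = (p−1)(q−1) = 42·88 = 3696.
Need d with 695·d ≡ 1 (mod 3696). Apply the extended Euclidean algorithm:
3696 = 5·695 + 221
695 = 3·221 + 32
221 = 6·32 + 29
32 = 1·29 + 3
29 = 9·3 + 2
3 = 1·2 + 1
2 = 2·1 + 0
Back-substitute:
1 = 3 − 2
1 = −29 + 10·3
1 = 10·32 − 11·29
1 = −11·221 + 76·32
1 = 76·695 − 239·221
1 = −239·3696 + 1271·695
So 695·1271 ≡ 1 (mod 3696), hence d = 1271.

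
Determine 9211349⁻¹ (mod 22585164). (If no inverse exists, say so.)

Compute gcd(9211349, 22585164):
22585164 = 2*9211349 + 4162466
9211349 = 2*4162466 + 886417
4162466 = 4*886417 + 616798
886417 = 1*616798 + 269619
616798 = 2*269619 + 77560
269619 = 3*77560 + 36939
77560 = 2*36939 + 3682
36939 = 10*3682 + 119
3682 = 30*119 + 112
119 = 1*112 + 7
112 = 16*7 + 0
gcd(9211349, 22585164) = 7 ≠ 1, so 9211349 has no multiplicative inverse modulo 22585164.

no inverse exists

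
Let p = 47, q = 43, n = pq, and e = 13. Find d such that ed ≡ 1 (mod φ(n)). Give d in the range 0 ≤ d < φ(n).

1189

φ(n) = (p−1)(q−1) = 46·42 = 1932.
Need d with 13·d ≡ 1 (mod 1932). Apply the extended Euclidean algorithm:
1932 = 148*13 + 8
13 = 1*8 + 5
8 = 1*5 + 3
5 = 1*3 + 2
3 = 1*2 + 1
2 = 2*1 + 0
Back-substitute:
1 = 3 − 2
1 = −5 + 2·3
1 = 2·8 − 3·5
1 = −3·13 + 5·8
1 = 5·1932 − 743·13
So 13·(-743) ≡ 1 (mod 1932), hence d ≡ -743 ≡ 1189 (mod 1932).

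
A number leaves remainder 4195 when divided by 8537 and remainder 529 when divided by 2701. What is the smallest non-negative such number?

38343

Write x = 4195 + 8537·k. Then 8537·k ≡ 529 − 4195 ≡ 1736 (mod 2701).
Need 8537⁻¹ mod 2701. Extended Euclid on (2701, 434):
2701 = 6×434 + 97
434 = 4×97 + 46
97 = 2×46 + 5
46 = 9×5 + 1
5 = 5×1 + 0
Back-substitute:
1 = 46 − 9·5
1 = −9·97 + 19·46
1 = 19·434 − 85·97
1 = −85·2701 + 529·434
8537⁻¹ ≡ 529 (mod 2701), so k ≡ 529·1736 ≡ 4 (mod 2701).
x = 4195 + 8537·4 = 38343.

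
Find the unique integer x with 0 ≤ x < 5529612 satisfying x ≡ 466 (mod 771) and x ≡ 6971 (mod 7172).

Write x = 466 + 771·k. Then 771·k ≡ 6971 − 466 ≡ 6505 (mod 7172).
Need 771⁻¹ mod 7172. Extended Euclid on (7172, 771):
7172 = 9·771 + 233
771 = 3·233 + 72
233 = 3·72 + 17
72 = 4·17 + 4
17 = 4·4 + 1
4 = 4·1 + 0
Back-substitute:
1 = 17 − 4·4
1 = −4·72 + 17·17
1 = 17·233 − 55·72
1 = −55·771 + 182·233
1 = 182·7172 − 1693·771
771⁻¹ ≡ 5479 (mod 7172), so k ≡ 5479·6505 ≡ 3227 (mod 7172).
x = 466 + 771·3227 = 2488483.

2488483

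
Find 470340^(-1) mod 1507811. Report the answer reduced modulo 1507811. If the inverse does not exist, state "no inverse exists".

1470268

Run Euclid on (1507811, 470340):
1507811 = 3×470340 + 96791
470340 = 4×96791 + 83176
96791 = 1×83176 + 13615
83176 = 6×13615 + 1486
13615 = 9×1486 + 241
1486 = 6×241 + 40
241 = 6×40 + 1
40 = 40×1 + 0
Since gcd(470340, 1507811) = 1, back-substitute to write 1 as a combination:
1 = 241 − 6·40
1 = −6·1486 + 37·241
1 = 37·13615 − 339·1486
1 = −339·83176 + 2071·13615
1 = 2071·96791 − 2410·83176
1 = −2410·470340 + 11711·96791
1 = 11711·1507811 − 37543·470340
So 470340·(-37543) ≡ 1 (mod 1507811), and -37543 ≡ 1470268 (mod 1507811).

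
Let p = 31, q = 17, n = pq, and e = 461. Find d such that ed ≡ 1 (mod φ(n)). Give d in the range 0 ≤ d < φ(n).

φ(n) = (p−1)(q−1) = 30·16 = 480.
Need d with 461·d ≡ 1 (mod 480). Apply the extended Euclidean algorithm:
480 = 1×461 + 19
461 = 24×19 + 5
19 = 3×5 + 4
5 = 1×4 + 1
4 = 4×1 + 0
Back-substitute:
1 = 5 − 4
1 = −19 + 4·5
1 = 4·461 − 97·19
1 = −97·480 + 101·461
So 461·101 ≡ 1 (mod 480), hence d = 101.

101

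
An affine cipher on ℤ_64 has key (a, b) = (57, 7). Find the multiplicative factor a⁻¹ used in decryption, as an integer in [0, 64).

9

Extended Euclidean algorithm:
64 = 1*57 + 7
57 = 8*7 + 1
7 = 7*1 + 0
gcd = 1, so the inverse exists. Back-substitute:
1 = 57 − 8·7
1 = −8·64 + 9·57
So 57·9 ≡ 1 (mod 64).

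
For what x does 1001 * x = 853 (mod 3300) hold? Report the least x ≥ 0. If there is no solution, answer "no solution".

no solution

gcd(1001, 3300):
3300 = 3×1001 + 297
1001 = 3×297 + 110
297 = 2×110 + 77
110 = 1×77 + 33
77 = 2×33 + 11
33 = 3×11 + 0
gcd = 11, but 11 ∤ 853, so the congruence has no solution.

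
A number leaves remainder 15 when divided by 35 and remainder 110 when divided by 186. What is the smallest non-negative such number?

3830

Write x = 15 + 35·k. Then 35·k ≡ 110 − 15 ≡ 95 (mod 186).
Need 35⁻¹ mod 186. Extended Euclid on (186, 35):
186 = 5×35 + 11
35 = 3×11 + 2
11 = 5×2 + 1
2 = 2×1 + 0
Back-substitute:
1 = 11 − 5·2
1 = −5·35 + 16·11
1 = 16·186 − 85·35
35⁻¹ ≡ 101 (mod 186), so k ≡ 101·95 ≡ 109 (mod 186).
x = 15 + 35·109 = 3830.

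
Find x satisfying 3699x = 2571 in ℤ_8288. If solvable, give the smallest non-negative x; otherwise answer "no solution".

2313

First find gcd(3699, 8288):
8288 = 2*3699 + 890
3699 = 4*890 + 139
890 = 6*139 + 56
139 = 2*56 + 27
56 = 2*27 + 2
27 = 13*2 + 1
2 = 2*1 + 0
gcd = 1, so a unique solution mod 8288 exists.
Back-substitute for the Bézout coefficients:
1 = 27 − 13·2
1 = −13·56 + 27·27
1 = 27·139 − 67·56
1 = −67·890 + 429·139
1 = 429·3699 − 1783·890
1 = −1783·8288 + 3995·3699
So 3699·(3995) ≡ 1 (mod 8288), giving 3699⁻¹ ≡ 3995.
x ≡ 3699⁻¹·2571 ≡ 3995·2571 ≡ 2313 (mod 8288).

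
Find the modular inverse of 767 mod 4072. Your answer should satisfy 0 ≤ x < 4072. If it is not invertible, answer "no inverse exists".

3127

gcd(4072, 767) by repeated division:
4072 = 5×767 + 237
767 = 3×237 + 56
237 = 4×56 + 13
56 = 4×13 + 4
13 = 3×4 + 1
4 = 4×1 + 0
The gcd is 1. Working backward:
1 = 13 − 3·4
1 = −3·56 + 13·13
1 = 13·237 − 55·56
1 = −55·767 + 178·237
1 = 178·4072 − 945·767
So 767·(-945) ≡ 1 (mod 4072), and -945 ≡ 3127 (mod 4072).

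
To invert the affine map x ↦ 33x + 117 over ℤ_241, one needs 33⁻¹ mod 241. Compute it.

Run Euclid on (241, 33):
241 = 7×33 + 10
33 = 3×10 + 3
10 = 3×3 + 1
3 = 3×1 + 0
gcd = 1, so the inverse exists. Back-substitute:
1 = 10 − 3·3
1 = −3·33 + 10·10
1 = 10·241 − 73·33
Hence 33⁻¹ ≡ -73 ≡ 168 (mod 241).

168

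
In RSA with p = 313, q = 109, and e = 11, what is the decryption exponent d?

21443

φ(n) = (p−1)(q−1) = 312·108 = 33696.
Need d with 11·d ≡ 1 (mod 33696). Apply the extended Euclidean algorithm:
33696 = 3063×11 + 3
11 = 3×3 + 2
3 = 1×2 + 1
2 = 2×1 + 0
Back-substitute:
1 = 3 − 2
1 = −11 + 4·3
1 = 4·33696 − 12253·11
So 11·(-12253) ≡ 1 (mod 33696), hence d ≡ -12253 ≡ 21443 (mod 33696).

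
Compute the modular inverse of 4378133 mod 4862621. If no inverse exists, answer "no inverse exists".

Extended Euclidean algorithm:
4862621 = 1×4378133 + 484488
4378133 = 9×484488 + 17741
484488 = 27×17741 + 5481
17741 = 3×5481 + 1298
5481 = 4×1298 + 289
1298 = 4×289 + 142
289 = 2×142 + 5
142 = 28×5 + 2
5 = 2×2 + 1
2 = 2×1 + 0
Since gcd(4378133, 4862621) = 1, back-substitute to write 1 as a combination:
1 = 5 − 2·2
1 = −2·142 + 57·5
1 = 57·289 − 116·142
1 = −116·1298 + 521·289
1 = 521·5481 − 2200·1298
1 = −2200·17741 + 7121·5481
1 = 7121·484488 − 194467·17741
1 = −194467·4378133 + 1757324·484488
1 = 1757324·4862621 − 1951791·4378133
Hence 4378133⁻¹ ≡ -1951791 ≡ 2910830 (mod 4862621).

2910830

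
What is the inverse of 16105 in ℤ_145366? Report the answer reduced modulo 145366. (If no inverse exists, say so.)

gcd(145366, 16105) by repeated division:
145366 = 9*16105 + 421
16105 = 38*421 + 107
421 = 3*107 + 100
107 = 1*100 + 7
100 = 14*7 + 2
7 = 3*2 + 1
2 = 2*1 + 0
The gcd is 1. Working backward:
1 = 7 − 3·2
1 = −3·100 + 43·7
1 = 43·107 − 46·100
1 = −46·421 + 181·107
1 = 181·16105 − 6924·421
1 = −6924·145366 + 62497·16105
So 16105·62497 ≡ 1 (mod 145366).

62497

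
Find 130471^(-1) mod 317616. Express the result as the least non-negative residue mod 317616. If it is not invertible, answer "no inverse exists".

Apply the Euclidean algorithm to 317616 and 130471:
317616 = 2·130471 + 56674
130471 = 2·56674 + 17123
56674 = 3·17123 + 5305
17123 = 3·5305 + 1208
5305 = 4·1208 + 473
1208 = 2·473 + 262
473 = 1·262 + 211
262 = 1·211 + 51
211 = 4·51 + 7
51 = 7·7 + 2
7 = 3·2 + 1
2 = 2·1 + 0
The gcd is 1. Working backward:
1 = 7 − 3·2
1 = −3·51 + 22·7
1 = 22·211 − 91·51
1 = −91·262 + 113·211
1 = 113·473 − 204·262
1 = −204·1208 + 521·473
1 = 521·5305 − 2288·1208
1 = −2288·17123 + 7385·5305
1 = 7385·56674 − 24443·17123
1 = −24443·130471 + 56271·56674
1 = 56271·317616 − 136985·130471
Thus 130471·(-136985) ≡ 1 (mod 317616); reducing, -136985 mod 317616 = 180631.

180631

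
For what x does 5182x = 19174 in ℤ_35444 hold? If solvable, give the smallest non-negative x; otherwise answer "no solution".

First find gcd(5182, 35444):
35444 = 6*5182 + 4352
5182 = 1*4352 + 830
4352 = 5*830 + 202
830 = 4*202 + 22
202 = 9*22 + 4
22 = 5*4 + 2
4 = 2*2 + 0
gcd = 2 and 2 | 19174, so solutions exist. Divide through by 2: 2591x ≡ 9587 (mod 17722).
Now find 2591⁻¹ mod 17722:
17722 = 6*2591 + 2176
2591 = 1*2176 + 415
2176 = 5*415 + 101
415 = 4*101 + 11
101 = 9*11 + 2
11 = 5*2 + 1
2 = 2*1 + 0
Back-substitute:
1 = 11 − 5·2
1 = −5·101 + 46·11
1 = 46·415 − 189·101
1 = −189·2176 + 991·415
1 = 991·2591 − 1180·2176
1 = −1180·17722 + 8071·2591
So 2591⁻¹ ≡ 8071 (mod 17722).
Then x ≡ 8071·9587 ≡ 2425 (mod 17722); the smallest non-negative solution is x = 2425.

2425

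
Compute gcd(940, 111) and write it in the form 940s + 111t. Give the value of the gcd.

Euclidean algorithm:
940 = 8·111 + 52
111 = 2·52 + 7
52 = 7·7 + 3
7 = 2·3 + 1
3 = 3·1 + 0
gcd(940, 111) = 1.
Back-substituting:
1 = 7 − 2·3
1 = −2·52 + 15·7
1 = 15·111 − 32·52
1 = −32·940 + 271·111
So 1 = (-32)·940 + (271)·111.

1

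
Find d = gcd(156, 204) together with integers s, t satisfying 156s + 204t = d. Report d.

Repeated division:
204 = 1*156 + 48
156 = 3*48 + 12
48 = 4*12 + 0
gcd(156, 204) = 12.
Back-substituting:
12 = 156 − 3·48
12 = −3·204 + 4·156
So 12 = (-3)·204 + (4)·156.

12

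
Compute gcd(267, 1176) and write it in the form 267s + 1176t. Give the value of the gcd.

Euclidean algorithm:
1176 = 4·267 + 108
267 = 2·108 + 51
108 = 2·51 + 6
51 = 8·6 + 3
6 = 2·3 + 0
gcd(267, 1176) = 3.
Express as a combination:
3 = 51 − 8·6
3 = −8·108 + 17·51
3 = 17·267 − 42·108
3 = −42·1176 + 185·267
So 3 = (-42)·1176 + (185)·267.

3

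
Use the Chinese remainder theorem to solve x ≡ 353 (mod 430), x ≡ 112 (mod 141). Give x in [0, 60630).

11533

Write x = 353 + 430·k. Then 430·k ≡ 112 − 353 ≡ 41 (mod 141).
Need 430⁻¹ mod 141. Extended Euclid on (141, 7):
141 = 20×7 + 1
7 = 7×1 + 0
Back-substitute:
1 = 141 − 20·7
430⁻¹ ≡ 121 (mod 141), so k ≡ 121·41 ≡ 26 (mod 141).
x = 353 + 430·26 = 11533.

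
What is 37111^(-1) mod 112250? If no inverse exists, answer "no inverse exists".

Run Euclid on (112250, 37111):
112250 = 3*37111 + 917
37111 = 40*917 + 431
917 = 2*431 + 55
431 = 7*55 + 46
55 = 1*46 + 9
46 = 5*9 + 1
9 = 9*1 + 0
gcd = 1, so the inverse exists. Back-substitute:
1 = 46 − 5·9
1 = −5·55 + 6·46
1 = 6·431 − 47·55
1 = −47·917 + 100·431
1 = 100·37111 − 4047·917
1 = −4047·112250 + 12241·37111
So 37111·12241 ≡ 1 (mod 112250).

12241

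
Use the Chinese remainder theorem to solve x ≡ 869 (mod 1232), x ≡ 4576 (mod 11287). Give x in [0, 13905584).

1121989

Write x = 869 + 1232·k. Then 1232·k ≡ 4576 − 869 ≡ 3707 (mod 11287).
Need 1232⁻¹ mod 11287. Extended Euclid on (11287, 1232):
11287 = 9·1232 + 199
1232 = 6·199 + 38
199 = 5·38 + 9
38 = 4·9 + 2
9 = 4·2 + 1
2 = 2·1 + 0
Back-substitute:
1 = 9 − 4·2
1 = −4·38 + 17·9
1 = 17·199 − 89·38
1 = −89·1232 + 551·199
1 = 551·11287 − 5048·1232
1232⁻¹ ≡ 6239 (mod 11287), so k ≡ 6239·3707 ≡ 910 (mod 11287).
x = 869 + 1232·910 = 1121989.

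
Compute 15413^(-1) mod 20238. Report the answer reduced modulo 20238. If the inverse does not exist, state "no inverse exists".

11543

Run Euclid on (20238, 15413):
20238 = 1*15413 + 4825
15413 = 3*4825 + 938
4825 = 5*938 + 135
938 = 6*135 + 128
135 = 1*128 + 7
128 = 18*7 + 2
7 = 3*2 + 1
2 = 2*1 + 0
gcd = 1, so the inverse exists. Back-substitute:
1 = 7 − 3·2
1 = −3·128 + 55·7
1 = 55·135 − 58·128
1 = −58·938 + 403·135
1 = 403·4825 − 2073·938
1 = −2073·15413 + 6622·4825
1 = 6622·20238 − 8695·15413
Hence 15413⁻¹ ≡ -8695 ≡ 11543 (mod 20238).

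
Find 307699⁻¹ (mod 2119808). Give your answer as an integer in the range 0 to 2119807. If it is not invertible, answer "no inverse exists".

gcd(2119808, 307699) by repeated division:
2119808 = 6*307699 + 273614
307699 = 1*273614 + 34085
273614 = 8*34085 + 934
34085 = 36*934 + 461
934 = 2*461 + 12
461 = 38*12 + 5
12 = 2*5 + 2
5 = 2*2 + 1
2 = 2*1 + 0
The gcd is 1. Working backward:
1 = 5 − 2·2
1 = −2·12 + 5·5
1 = 5·461 − 192·12
1 = −192·934 + 389·461
1 = 389·34085 − 14196·934
1 = −14196·273614 + 113957·34085
1 = 113957·307699 − 128153·273614
1 = −128153·2119808 + 882875·307699
So 307699·882875 ≡ 1 (mod 2119808).

882875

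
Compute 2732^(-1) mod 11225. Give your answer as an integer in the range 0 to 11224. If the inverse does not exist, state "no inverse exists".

5518

gcd(11225, 2732) by repeated division:
11225 = 4*2732 + 297
2732 = 9*297 + 59
297 = 5*59 + 2
59 = 29*2 + 1
2 = 2*1 + 0
Since gcd(2732, 11225) = 1, back-substitute to write 1 as a combination:
1 = 59 − 29·2
1 = −29·297 + 146·59
1 = 146·2732 − 1343·297
1 = −1343·11225 + 5518·2732
So 2732·5518 ≡ 1 (mod 11225).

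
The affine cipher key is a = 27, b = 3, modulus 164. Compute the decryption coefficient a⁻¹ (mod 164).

79

gcd(164, 27) by repeated division:
164 = 6·27 + 2
27 = 13·2 + 1
2 = 2·1 + 0
The gcd is 1. Working backward:
1 = 27 − 13·2
1 = −13·164 + 79·27
So 27·79 ≡ 1 (mod 164).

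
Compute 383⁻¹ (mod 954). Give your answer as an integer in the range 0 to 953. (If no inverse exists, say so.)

gcd(954, 383) by repeated division:
954 = 2*383 + 188
383 = 2*188 + 7
188 = 26*7 + 6
7 = 1*6 + 1
6 = 6*1 + 0
The gcd is 1. Working backward:
1 = 7 − 6
1 = −188 + 27·7
1 = 27·383 − 55·188
1 = −55·954 + 137·383
So 383·137 ≡ 1 (mod 954).

137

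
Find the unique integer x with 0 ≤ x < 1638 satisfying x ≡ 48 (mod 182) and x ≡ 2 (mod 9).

776

Write x = 48 + 182·k. Then 182·k ≡ 2 − 48 ≡ 8 (mod 9).
Need 182⁻¹ mod 9. Extended Euclid on (9, 2):
9 = 4·2 + 1
2 = 2·1 + 0
Back-substitute:
1 = 9 − 4·2
182⁻¹ ≡ 5 (mod 9), so k ≡ 5·8 ≡ 4 (mod 9).
x = 48 + 182·4 = 776.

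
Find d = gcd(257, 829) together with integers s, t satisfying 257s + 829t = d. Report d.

Euclidean algorithm:
829 = 3×257 + 58
257 = 4×58 + 25
58 = 2×25 + 8
25 = 3×8 + 1
8 = 8×1 + 0
gcd(257, 829) = 1.
Working backward:
1 = 25 − 3·8
1 = −3·58 + 7·25
1 = 7·257 − 31·58
1 = −31·829 + 100·257
So 1 = (-31)·829 + (100)·257.

1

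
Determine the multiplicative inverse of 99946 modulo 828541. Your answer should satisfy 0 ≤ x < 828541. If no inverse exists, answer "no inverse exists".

Euclidean algorithm on 828541, 99946:
828541 = 8*99946 + 28973
99946 = 3*28973 + 13027
28973 = 2*13027 + 2919
13027 = 4*2919 + 1351
2919 = 2*1351 + 217
1351 = 6*217 + 49
217 = 4*49 + 21
49 = 2*21 + 7
21 = 3*7 + 0
The gcd is 7, not 1, hence no inverse exists.

no inverse exists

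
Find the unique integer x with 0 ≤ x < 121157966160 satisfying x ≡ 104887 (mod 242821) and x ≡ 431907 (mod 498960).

28881234627

Write x = 104887 + 242821·k. Then 242821·k ≡ 431907 − 104887 ≡ 327020 (mod 498960).
Need 242821⁻¹ mod 498960. Extended Euclid on (498960, 242821):
498960 = 2*242821 + 13318
242821 = 18*13318 + 3097
13318 = 4*3097 + 930
3097 = 3*930 + 307
930 = 3*307 + 9
307 = 34*9 + 1
9 = 9*1 + 0
Back-substitute:
1 = 307 − 34·9
1 = −34·930 + 103·307
1 = 103·3097 − 343·930
1 = −343·13318 + 1475·3097
1 = 1475·242821 − 26893·13318
1 = −26893·498960 + 55261·242821
242821⁻¹ ≡ 55261 (mod 498960), so k ≡ 55261·327020 ≡ 118940 (mod 498960).
x = 104887 + 242821·118940 = 28881234627.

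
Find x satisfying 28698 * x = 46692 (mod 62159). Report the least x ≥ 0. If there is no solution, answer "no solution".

23706

First find gcd(28698, 62159):
62159 = 2·28698 + 4763
28698 = 6·4763 + 120
4763 = 39·120 + 83
120 = 1·83 + 37
83 = 2·37 + 9
37 = 4·9 + 1
9 = 9·1 + 0
gcd = 1, so a unique solution mod 62159 exists.
Back-substitute for the Bézout coefficients:
1 = 37 − 4·9
1 = −4·83 + 9·37
1 = 9·120 − 13·83
1 = −13·4763 + 516·120
1 = 516·28698 − 3109·4763
1 = −3109·62159 + 6734·28698
So 28698·(6734) ≡ 1 (mod 62159), giving 28698⁻¹ ≡ 6734.
x ≡ 28698⁻¹·46692 ≡ 6734·46692 ≡ 23706 (mod 62159).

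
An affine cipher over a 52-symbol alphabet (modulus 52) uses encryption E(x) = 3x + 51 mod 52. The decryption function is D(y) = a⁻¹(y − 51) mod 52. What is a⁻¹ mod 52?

Run Euclid on (52, 3):
52 = 17·3 + 1
3 = 3·1 + 0
The gcd is 1. Working backward:
1 = 52 − 17·3
Thus 3·(-17) ≡ 1 (mod 52); reducing, -17 mod 52 = 35.

35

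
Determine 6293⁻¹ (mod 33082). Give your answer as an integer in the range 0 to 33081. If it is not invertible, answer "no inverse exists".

Compute gcd(6293, 33082):
33082 = 5*6293 + 1617
6293 = 3*1617 + 1442
1617 = 1*1442 + 175
1442 = 8*175 + 42
175 = 4*42 + 7
42 = 6*7 + 0
Since gcd = 7 > 1, 6293 is not a unit mod 33082.

no inverse exists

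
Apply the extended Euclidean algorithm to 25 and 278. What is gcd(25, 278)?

1

Apply Euclid's algorithm to 278 and 25:
278 = 11*25 + 3
25 = 8*3 + 1
3 = 3*1 + 0
gcd(25, 278) = 1.
Express as a combination:
1 = 25 − 8·3
1 = −8·278 + 89·25
So 1 = (-8)·278 + (89)·25.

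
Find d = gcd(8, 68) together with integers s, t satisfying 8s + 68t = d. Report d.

4

Apply Euclid's algorithm to 68 and 8:
68 = 8·8 + 4
8 = 2·4 + 0
gcd(8, 68) = 4.
Express as a combination:
4 = 68 − 8·8
So 4 = (1)·68 + (-8)·8.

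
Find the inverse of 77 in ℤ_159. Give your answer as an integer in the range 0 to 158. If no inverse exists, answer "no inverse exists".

Run Euclid on (159, 77):
159 = 2×77 + 5
77 = 15×5 + 2
5 = 2×2 + 1
2 = 2×1 + 0
Since gcd(77, 159) = 1, back-substitute to write 1 as a combination:
1 = 5 − 2·2
1 = −2·77 + 31·5
1 = 31·159 − 64·77
So 77·(-64) ≡ 1 (mod 159), and -64 ≡ 95 (mod 159).

95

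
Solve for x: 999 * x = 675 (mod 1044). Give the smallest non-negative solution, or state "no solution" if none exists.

First find gcd(999, 1044):
1044 = 1·999 + 45
999 = 22·45 + 9
45 = 5·9 + 0
gcd = 9 and 9 | 675, so solutions exist. Divide through by 9: 111x ≡ 75 (mod 116).
Now find 111⁻¹ mod 116:
116 = 1×111 + 5
111 = 22×5 + 1
5 = 5×1 + 0
Back-substitute:
1 = 111 − 22·5
1 = −22·116 + 23·111
So 111⁻¹ ≡ 23 (mod 116).
Then x ≡ 23·75 ≡ 101 (mod 116); the smallest non-negative solution is x = 101.

101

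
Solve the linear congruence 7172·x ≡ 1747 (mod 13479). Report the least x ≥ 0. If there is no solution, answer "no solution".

6689

First find gcd(7172, 13479):
13479 = 1·7172 + 6307
7172 = 1·6307 + 865
6307 = 7·865 + 252
865 = 3·252 + 109
252 = 2·109 + 34
109 = 3·34 + 7
34 = 4·7 + 6
7 = 1·6 + 1
6 = 6·1 + 0
gcd = 1, so a unique solution mod 13479 exists.
Back-substitute for the Bézout coefficients:
1 = 7 − 6
1 = −34 + 5·7
1 = 5·109 − 16·34
1 = −16·252 + 37·109
1 = 37·865 − 127·252
1 = −127·6307 + 926·865
1 = 926·7172 − 1053·6307
1 = −1053·13479 + 1979·7172
So 7172·(1979) ≡ 1 (mod 13479), giving 7172⁻¹ ≡ 1979.
x ≡ 7172⁻¹·1747 ≡ 1979·1747 ≡ 6689 (mod 13479).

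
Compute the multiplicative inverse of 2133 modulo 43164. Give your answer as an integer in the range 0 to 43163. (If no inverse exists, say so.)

Euclidean algorithm on 43164, 2133:
43164 = 20×2133 + 504
2133 = 4×504 + 117
504 = 4×117 + 36
117 = 3×36 + 9
36 = 4×9 + 0
Since gcd = 9 > 1, 2133 is not a unit mod 43164.

no inverse exists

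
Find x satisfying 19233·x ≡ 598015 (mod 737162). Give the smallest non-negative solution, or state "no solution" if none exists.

704461

First find gcd(19233, 737162):
737162 = 38·19233 + 6308
19233 = 3·6308 + 309
6308 = 20·309 + 128
309 = 2·128 + 53
128 = 2·53 + 22
53 = 2·22 + 9
22 = 2·9 + 4
9 = 2·4 + 1
4 = 4·1 + 0
gcd = 1, so a unique solution mod 737162 exists.
Back-substitute for the Bézout coefficients:
1 = 9 − 2·4
1 = −2·22 + 5·9
1 = 5·53 − 12·22
1 = −12·128 + 29·53
1 = 29·309 − 70·128
1 = −70·6308 + 1429·309
1 = 1429·19233 − 4357·6308
1 = −4357·737162 + 166995·19233
So 19233·(166995) ≡ 1 (mod 737162), giving 19233⁻¹ ≡ 166995.
x ≡ 19233⁻¹·598015 ≡ 166995·598015 ≡ 704461 (mod 737162).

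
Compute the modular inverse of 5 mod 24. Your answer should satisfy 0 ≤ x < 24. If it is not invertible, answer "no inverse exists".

Run Euclid on (24, 5):
24 = 4·5 + 4
5 = 1·4 + 1
4 = 4·1 + 0
Since gcd(5, 24) = 1, back-substitute to write 1 as a combination:
1 = 5 − 4
1 = −24 + 5·5
So 5·5 ≡ 1 (mod 24).

5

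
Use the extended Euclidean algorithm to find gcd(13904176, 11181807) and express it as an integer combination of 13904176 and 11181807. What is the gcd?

13

Apply Euclid's algorithm to 13904176 and 11181807:
13904176 = 1·11181807 + 2722369
11181807 = 4·2722369 + 292331
2722369 = 9·292331 + 91390
292331 = 3·91390 + 18161
91390 = 5·18161 + 585
18161 = 31·585 + 26
585 = 22·26 + 13
26 = 2·13 + 0
gcd(13904176, 11181807) = 13.
Working backward:
13 = 585 − 22·26
13 = −22·18161 + 683·585
13 = 683·91390 − 3437·18161
13 = −3437·292331 + 10994·91390
13 = 10994·2722369 − 102383·292331
13 = −102383·11181807 + 420526·2722369
13 = 420526·13904176 − 522909·11181807
So 13 = (420526)·13904176 + (-522909)·11181807.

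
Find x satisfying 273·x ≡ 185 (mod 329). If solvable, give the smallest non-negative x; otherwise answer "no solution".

no solution

gcd(273, 329):
329 = 1×273 + 56
273 = 4×56 + 49
56 = 1×49 + 7
49 = 7×7 + 0
gcd = 7, but 7 ∤ 185, so the congruence has no solution.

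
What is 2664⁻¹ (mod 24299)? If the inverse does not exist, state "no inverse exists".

Apply the Euclidean algorithm to 24299 and 2664:
24299 = 9*2664 + 323
2664 = 8*323 + 80
323 = 4*80 + 3
80 = 26*3 + 2
3 = 1*2 + 1
2 = 2*1 + 0
Since gcd(2664, 24299) = 1, back-substitute to write 1 as a combination:
1 = 3 − 2
1 = −80 + 27·3
1 = 27·323 − 109·80
1 = −109·2664 + 899·323
1 = 899·24299 − 8200·2664
Thus 2664·(-8200) ≡ 1 (mod 24299); reducing, -8200 mod 24299 = 16099.

16099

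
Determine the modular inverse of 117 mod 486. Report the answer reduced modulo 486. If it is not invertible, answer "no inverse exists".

Compute gcd(117, 486):
486 = 4*117 + 18
117 = 6*18 + 9
18 = 2*9 + 0
gcd(117, 486) = 9 ≠ 1, so 117 has no multiplicative inverse modulo 486.

no inverse exists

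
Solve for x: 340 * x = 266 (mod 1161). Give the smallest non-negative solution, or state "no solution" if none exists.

1073

First find gcd(340, 1161):
1161 = 3×340 + 141
340 = 2×141 + 58
141 = 2×58 + 25
58 = 2×25 + 8
25 = 3×8 + 1
8 = 8×1 + 0
gcd = 1, so a unique solution mod 1161 exists.
Back-substitute for the Bézout coefficients:
1 = 25 − 3·8
1 = −3·58 + 7·25
1 = 7·141 − 17·58
1 = −17·340 + 41·141
1 = 41·1161 − 140·340
So 340·(-140) ≡ 1 (mod 1161), giving 340⁻¹ ≡ 1021.
x ≡ 340⁻¹·266 ≡ 1021·266 ≡ 1073 (mod 1161).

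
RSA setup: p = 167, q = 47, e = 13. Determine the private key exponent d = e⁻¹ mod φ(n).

2937

φ(n) = (p−1)(q−1) = 166·46 = 7636.
Need d with 13·d ≡ 1 (mod 7636). Apply the extended Euclidean algorithm:
7636 = 587·13 + 5
13 = 2·5 + 3
5 = 1·3 + 2
3 = 1·2 + 1
2 = 2·1 + 0
Back-substitute:
1 = 3 − 2
1 = −5 + 2·3
1 = 2·13 − 5·5
1 = −5·7636 + 2937·13
So 13·2937 ≡ 1 (mod 7636), hence d = 2937.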